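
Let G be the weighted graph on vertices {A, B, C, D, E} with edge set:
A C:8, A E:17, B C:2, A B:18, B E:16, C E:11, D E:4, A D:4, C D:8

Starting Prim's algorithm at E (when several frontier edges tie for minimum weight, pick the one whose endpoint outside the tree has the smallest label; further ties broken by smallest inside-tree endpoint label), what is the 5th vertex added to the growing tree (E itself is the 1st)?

B

Prim's algorithm from E:
Step 1: frontier [D E 4, C E 11, B E 16, A E 17] → take D E (4); add D.
Step 2: frontier [A D 4, C D 8, C E 11, B E 16, A E 17] → take A D (4); add A.
Step 3: frontier [A C 8, A B 18, C D 8, C E 11, B E 16] → take A C (8); add C.
Step 4: frontier [A B 18, B C 2, B E 16] → take B C (2); add B.
Vertex order: E, D, A, C, B. The 5th vertex is B.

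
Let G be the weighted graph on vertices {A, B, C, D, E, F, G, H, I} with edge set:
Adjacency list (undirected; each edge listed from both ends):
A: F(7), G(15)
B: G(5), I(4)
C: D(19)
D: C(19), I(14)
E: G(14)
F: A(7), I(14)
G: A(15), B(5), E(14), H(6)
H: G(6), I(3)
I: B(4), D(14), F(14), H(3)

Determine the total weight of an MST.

Kruskal's algorithm — process edges by increasing weight (ties by edge label):
H-I (3): add — endpoints in different components.
B-I (4): add — endpoints in different components.
B-G (5): add — endpoints in different components.
G-H (6): skip — G and H already connected.
A-F (7): add — endpoints in different components.
D-I (14): add — endpoints in different components.
E-G (14): add — endpoints in different components.
F-I (14): add — endpoints in different components.
A-G (15): skip — A and G already connected.
C-D (19): add — endpoints in different components.
MST edges: H-I, B-I, B-G, A-F, D-I, E-G, F-I, C-D; total weight 3+4+5+7+14+14+14+19 = 80.

80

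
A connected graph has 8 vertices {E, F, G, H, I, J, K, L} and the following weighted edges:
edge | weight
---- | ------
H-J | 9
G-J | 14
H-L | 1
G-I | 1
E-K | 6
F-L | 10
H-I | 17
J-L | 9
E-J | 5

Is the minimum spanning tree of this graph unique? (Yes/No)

Kruskal's algorithm — process edges by increasing weight (ties by edge label):
G-I (1): add — endpoints in different components.
H-L (1): add — endpoints in different components.
E-J (5): add — endpoints in different components.
E-K (6): add — endpoints in different components.
H-J (9): add — endpoints in different components.
J-L (9): skip — J and L already connected.
F-L (10): add — endpoints in different components.
G-J (14): add — endpoints in different components.
Non-tree edge J-L has weight 9, equal to the heaviest edge on its tree cycle — swapping gives another MST of the same weight. Not unique.

No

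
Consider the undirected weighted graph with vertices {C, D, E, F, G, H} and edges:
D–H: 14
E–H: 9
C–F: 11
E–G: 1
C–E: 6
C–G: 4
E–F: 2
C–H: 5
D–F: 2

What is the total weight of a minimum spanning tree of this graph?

Sort edges by weight, then run Kruskal:
E–G (1): add — endpoints in different components.
D–F (2): add — endpoints in different components.
E–F (2): add — endpoints in different components.
C–G (4): add — endpoints in different components.
C–H (5): add — endpoints in different components.
MST edges: E–G, D–F, E–F, C–G, C–H; total weight 1+2+2+4+5 = 14.

14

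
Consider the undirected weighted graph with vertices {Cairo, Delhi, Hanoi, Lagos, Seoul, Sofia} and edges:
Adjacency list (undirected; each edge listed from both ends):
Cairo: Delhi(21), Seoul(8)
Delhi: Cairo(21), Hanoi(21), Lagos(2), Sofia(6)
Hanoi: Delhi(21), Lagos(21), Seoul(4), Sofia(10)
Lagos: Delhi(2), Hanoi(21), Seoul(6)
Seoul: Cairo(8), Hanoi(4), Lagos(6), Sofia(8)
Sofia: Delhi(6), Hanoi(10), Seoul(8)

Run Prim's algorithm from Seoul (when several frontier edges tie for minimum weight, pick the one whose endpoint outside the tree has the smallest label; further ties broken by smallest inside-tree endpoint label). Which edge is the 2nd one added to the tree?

Lagos-Seoul

Prim's algorithm from Seoul:
Step 1: frontier [Hanoi–Seoul 4, Lagos–Seoul 6, Cairo–Seoul 8, Seoul–Sofia 8] → take Hanoi–Seoul (4); add Hanoi.
Step 2: frontier [Hanoi–Sofia 10, Delhi–Hanoi 21, Hanoi–Lagos 21, Lagos–Seoul 6, Cairo–Seoul 8, Seoul–Sofia 8] → take Lagos–Seoul (6); add Lagos.
Step 3: frontier [Hanoi–Sofia 10, Delhi–Hanoi 21, Delhi–Lagos 2, Cairo–Seoul 8, Seoul–Sofia 8] → take Delhi–Lagos (2); add Delhi.
Step 4: frontier [Delhi–Sofia 6, Cairo–Delhi 21, Hanoi–Sofia 10, Cairo–Seoul 8, Seoul–Sofia 8] → take Delhi–Sofia (6); add Sofia.
Step 5: frontier [Cairo–Delhi 21, Cairo–Seoul 8] → take Cairo–Seoul (8); add Cairo.
The 2nd edge added is Lagos–Seoul.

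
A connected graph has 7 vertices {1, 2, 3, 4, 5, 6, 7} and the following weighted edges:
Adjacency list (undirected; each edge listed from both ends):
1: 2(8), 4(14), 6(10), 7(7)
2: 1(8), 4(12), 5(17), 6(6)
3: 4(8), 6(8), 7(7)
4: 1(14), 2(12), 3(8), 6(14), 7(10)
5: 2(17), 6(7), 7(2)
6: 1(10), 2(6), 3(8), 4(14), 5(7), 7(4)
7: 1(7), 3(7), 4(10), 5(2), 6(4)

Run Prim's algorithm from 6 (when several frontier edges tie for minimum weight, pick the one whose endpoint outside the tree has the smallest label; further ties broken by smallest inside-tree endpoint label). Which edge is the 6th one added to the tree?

Prim, starting at 6.
Step 1: cheapest edge leaving the tree is 6—7 (4); add 7.
Step 2: cheapest edge leaving the tree is 5—7 (2); add 5.
Step 3: cheapest edge leaving the tree is 2—6 (6); add 2.
Step 4: cheapest edge leaving the tree is 1—7 (7); add 1.
Step 5: cheapest edge leaving the tree is 3—7 (7); add 3.
Step 6: cheapest edge leaving the tree is 3—4 (8); add 4.
The 6th edge added is 3—4.

3-4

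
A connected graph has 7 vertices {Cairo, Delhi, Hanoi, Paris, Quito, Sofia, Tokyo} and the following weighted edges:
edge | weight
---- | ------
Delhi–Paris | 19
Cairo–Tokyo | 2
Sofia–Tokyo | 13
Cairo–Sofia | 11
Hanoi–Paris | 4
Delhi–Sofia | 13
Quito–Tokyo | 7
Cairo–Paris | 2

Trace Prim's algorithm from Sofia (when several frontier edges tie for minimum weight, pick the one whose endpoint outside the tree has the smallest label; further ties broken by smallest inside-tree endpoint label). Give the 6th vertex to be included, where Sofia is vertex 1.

Quito

Prim's algorithm from Sofia:
Step 1: cheapest edge leaving the tree is Cairo–Sofia (11); add Cairo.
Step 2: cheapest edge leaving the tree is Cairo–Paris (2); add Paris.
Step 3: cheapest edge leaving the tree is Cairo–Tokyo (2); add Tokyo.
Step 4: cheapest edge leaving the tree is Hanoi–Paris (4); add Hanoi.
Step 5: cheapest edge leaving the tree is Quito–Tokyo (7); add Quito.
Step 6: cheapest edge leaving the tree is Delhi–Sofia (13); add Delhi.
Vertex order: Sofia, Cairo, Paris, Tokyo, Hanoi, Quito, Delhi. The 6th vertex is Quito.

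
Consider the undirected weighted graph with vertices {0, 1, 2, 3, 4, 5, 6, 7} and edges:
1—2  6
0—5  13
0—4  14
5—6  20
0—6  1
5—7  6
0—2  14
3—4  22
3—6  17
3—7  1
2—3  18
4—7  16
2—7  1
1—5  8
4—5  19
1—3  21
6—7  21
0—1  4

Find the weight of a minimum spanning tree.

33

Kruskal's algorithm — process edges by increasing weight (ties by edge label):
0—6 (1): add — endpoints in different components.
2—7 (1): add — endpoints in different components.
3—7 (1): add — endpoints in different components.
0—1 (4): add — endpoints in different components.
1—2 (6): add — endpoints in different components.
5—7 (6): add — endpoints in different components.
1—5 (8): skip — 1 and 5 already connected.
0—5 (13): skip — 0 and 5 already connected.
0—2 (14): skip — 0 and 2 already connected.
0—4 (14): add — endpoints in different components.
MST edges: 0—6, 2—7, 3—7, 0—1, 1—2, 5—7, 0—4; total weight 1+1+1+4+6+6+14 = 33.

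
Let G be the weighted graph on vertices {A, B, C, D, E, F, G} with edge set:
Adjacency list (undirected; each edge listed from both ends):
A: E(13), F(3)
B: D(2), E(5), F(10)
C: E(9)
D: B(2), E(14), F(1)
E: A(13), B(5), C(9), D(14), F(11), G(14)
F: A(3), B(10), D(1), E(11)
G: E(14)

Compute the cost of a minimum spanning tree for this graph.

34

Sort edges by weight, then run Kruskal:
D F (1): add. Components now {A} {B} {C} {D,F} {E} {G}
B D (2): add. Components now {A} {B,D,F} {C} {E} {G}
A F (3): add. Components now {A,B,D,F} {C} {E} {G}
B E (5): add. Components now {A,B,D,E,F} {C} {G}
C E (9): add. Components now {A,B,C,D,E,F} {G}
B F (10): skip — B and F already connected.
E F (11): skip — E and F already connected.
A E (13): skip — A and E already connected.
D E (14): skip — D and E already connected.
E G (14): add. Components now {A,B,C,D,E,F,G}
MST edges: D F, B D, A F, B E, C E, E G; total weight 1+2+3+5+9+14 = 34.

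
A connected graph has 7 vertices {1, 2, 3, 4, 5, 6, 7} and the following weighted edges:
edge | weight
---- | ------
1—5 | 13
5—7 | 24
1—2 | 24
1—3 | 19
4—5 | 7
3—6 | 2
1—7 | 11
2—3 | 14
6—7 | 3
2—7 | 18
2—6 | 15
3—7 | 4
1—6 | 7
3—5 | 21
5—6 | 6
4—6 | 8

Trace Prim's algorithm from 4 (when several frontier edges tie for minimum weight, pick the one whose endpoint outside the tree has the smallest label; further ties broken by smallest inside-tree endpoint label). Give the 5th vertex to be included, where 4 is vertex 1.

Grow the tree from 4 using Prim:
Step 1: cheapest edge leaving the tree is 4—5 (7); add 5.
Step 2: cheapest edge leaving the tree is 5—6 (6); add 6.
Step 3: cheapest edge leaving the tree is 3—6 (2); add 3.
Step 4: cheapest edge leaving the tree is 6—7 (3); add 7.
Step 5: cheapest edge leaving the tree is 1—6 (7); add 1.
Step 6: cheapest edge leaving the tree is 2—3 (14); add 2.
Vertex order: 4, 5, 6, 3, 7, 1, 2. The 5th vertex is 7.

7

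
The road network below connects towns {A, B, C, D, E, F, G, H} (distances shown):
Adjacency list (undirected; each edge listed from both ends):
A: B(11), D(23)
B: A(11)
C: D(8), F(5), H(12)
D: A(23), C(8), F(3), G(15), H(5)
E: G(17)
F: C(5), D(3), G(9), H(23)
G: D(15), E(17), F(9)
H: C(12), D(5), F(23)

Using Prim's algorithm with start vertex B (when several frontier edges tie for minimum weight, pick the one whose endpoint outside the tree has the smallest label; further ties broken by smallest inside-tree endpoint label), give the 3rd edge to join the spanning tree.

D-F

Prim, starting at B.
Step 1: cheapest edge leaving the tree is A—B (11); add A.
Step 2: cheapest edge leaving the tree is A—D (23); add D.
Step 3: cheapest edge leaving the tree is D—F (3); add F.
Step 4: cheapest edge leaving the tree is C—F (5); add C.
Step 5: cheapest edge leaving the tree is D—H (5); add H.
Step 6: cheapest edge leaving the tree is F—G (9); add G.
Step 7: cheapest edge leaving the tree is E—G (17); add E.
The 3rd edge added is D—F.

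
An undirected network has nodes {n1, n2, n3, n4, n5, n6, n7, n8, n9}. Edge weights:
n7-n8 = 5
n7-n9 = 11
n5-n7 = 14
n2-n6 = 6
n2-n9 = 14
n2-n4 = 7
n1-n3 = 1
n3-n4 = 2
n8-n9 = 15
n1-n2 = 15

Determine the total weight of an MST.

60

Grow the tree from n6 using Prim:
Step 1: frontier [n2-n6 6] → take n2-n6 (6); add n2.
Step 2: frontier [n2-n4 7, n2-n9 14, n1-n2 15] → take n2-n4 (7); add n4.
Step 3: frontier [n2-n9 14, n1-n2 15, n3-n4 2] → take n3-n4 (2); add n3.
Step 4: frontier [n2-n9 14, n1-n2 15, n1-n3 1] → take n1-n3 (1); add n1.
Step 5: frontier [n2-n9 14] → take n2-n9 (14); add n9.
Step 6: frontier [n7-n9 11, n8-n9 15] → take n7-n9 (11); add n7.
Step 7: frontier [n7-n8 5, n5-n7 14, n8-n9 15] → take n7-n8 (5); add n8.
Step 8: frontier [n5-n7 14] → take n5-n7 (14); add n5.
MST edges: n2-n6, n2-n4, n3-n4, n1-n3, n2-n9, n7-n9, n7-n8, n5-n7; total weight 6+7+2+1+14+11+5+14 = 60.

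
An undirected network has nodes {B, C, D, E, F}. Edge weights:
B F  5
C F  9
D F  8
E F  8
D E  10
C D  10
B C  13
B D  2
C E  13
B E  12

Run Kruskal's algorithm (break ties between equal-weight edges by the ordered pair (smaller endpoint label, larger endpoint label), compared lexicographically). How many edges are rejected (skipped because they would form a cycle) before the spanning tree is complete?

Kruskal's algorithm — process edges by increasing weight (ties by edge label):
B D (2): add — endpoints in different components.
B F (5): add — endpoints in different components.
D F (8): skip — D and F already connected.
E F (8): add — endpoints in different components.
C F (9): add — endpoints in different components.
Edges rejected before the tree was complete: 1.

1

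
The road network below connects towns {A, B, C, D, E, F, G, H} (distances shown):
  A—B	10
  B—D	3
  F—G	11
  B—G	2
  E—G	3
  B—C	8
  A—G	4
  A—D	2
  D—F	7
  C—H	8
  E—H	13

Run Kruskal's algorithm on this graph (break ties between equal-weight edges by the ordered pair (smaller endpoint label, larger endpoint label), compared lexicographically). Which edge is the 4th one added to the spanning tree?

Kruskal's algorithm — process edges by increasing weight (ties by edge label):
A—D (2): add — endpoints in different components.
B—G (2): add — endpoints in different components.
B—D (3): add — endpoints in different components.
E—G (3): add — endpoints in different components.
A—G (4): skip — A and G already connected.
D—F (7): add — endpoints in different components.
B—C (8): add — endpoints in different components.
C—H (8): add — endpoints in different components.
The 4th edge added is E—G.

E-G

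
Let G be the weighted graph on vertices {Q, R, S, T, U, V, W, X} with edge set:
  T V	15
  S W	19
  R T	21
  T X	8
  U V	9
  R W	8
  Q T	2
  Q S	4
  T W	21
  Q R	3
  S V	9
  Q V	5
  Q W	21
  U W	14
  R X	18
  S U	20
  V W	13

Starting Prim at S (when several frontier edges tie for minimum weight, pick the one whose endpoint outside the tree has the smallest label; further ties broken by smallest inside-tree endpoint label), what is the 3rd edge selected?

Prim's algorithm from S:
Step 1: cheapest edge leaving the tree is Q S (4); add Q.
Step 2: cheapest edge leaving the tree is Q T (2); add T.
Step 3: cheapest edge leaving the tree is Q R (3); add R.
Step 4: cheapest edge leaving the tree is Q V (5); add V.
Step 5: cheapest edge leaving the tree is R W (8); add W.
Step 6: cheapest edge leaving the tree is T X (8); add X.
Step 7: cheapest edge leaving the tree is U V (9); add U.
The 3rd edge added is Q R.

Q-R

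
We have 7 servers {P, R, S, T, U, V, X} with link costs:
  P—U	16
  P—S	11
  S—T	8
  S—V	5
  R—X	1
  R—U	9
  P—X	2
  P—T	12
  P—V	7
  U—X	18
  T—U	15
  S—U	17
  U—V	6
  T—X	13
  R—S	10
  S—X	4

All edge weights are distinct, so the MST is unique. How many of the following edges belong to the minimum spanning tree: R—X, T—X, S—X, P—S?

2

Kruskal: consider edges lightest-first.
R—X (1): add — endpoints in different components.
P—X (2): add — endpoints in different components.
S—X (4): add — endpoints in different components.
S—V (5): add — endpoints in different components.
U—V (6): add — endpoints in different components.
P—V (7): skip — V and P already connected.
S—T (8): add — endpoints in different components.
MST edge set: {R—X, P—X, S—X, S—V, U—V, S—T}.
Of the listed edges, {R—X, S—X} are in the MST → 2.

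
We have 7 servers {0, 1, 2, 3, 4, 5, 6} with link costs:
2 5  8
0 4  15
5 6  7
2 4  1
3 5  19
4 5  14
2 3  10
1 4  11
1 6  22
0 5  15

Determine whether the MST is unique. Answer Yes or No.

Kruskal's algorithm — process edges by increasing weight (ties by edge label):
2 4 (1): add. Components now {0} {1} {2,4} {3} {5} {6}
5 6 (7): add. Components now {0} {1} {2,4} {3} {5,6}
2 5 (8): add. Components now {0} {1} {2,4,5,6} {3}
2 3 (10): add. Components now {0} {1} {2,3,4,5,6}
1 4 (11): add. Components now {0} {1,2,3,4,5,6}
4 5 (14): skip — 4 and 5 already connected.
0 4 (15): add. Components now {0,1,2,3,4,5,6}
Non-tree edge 0 5 has weight 15, equal to the heaviest edge on its tree cycle — swapping gives another MST of the same weight. Not unique.

No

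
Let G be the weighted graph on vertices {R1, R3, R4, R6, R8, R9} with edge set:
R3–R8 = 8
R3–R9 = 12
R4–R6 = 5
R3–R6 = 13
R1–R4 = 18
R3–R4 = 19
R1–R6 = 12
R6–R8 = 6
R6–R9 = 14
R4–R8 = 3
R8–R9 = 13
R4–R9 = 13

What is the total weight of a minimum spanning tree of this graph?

40

Kruskal: consider edges lightest-first.
R4–R8 (3): add. Components now {R1} {R9} {R3} {R4,R8} {R6}
R4–R6 (5): add. Components now {R1} {R9} {R3} {R4,R6,R8}
R6–R8 (6): skip — R8 and R6 already connected.
R3–R8 (8): add. Components now {R1} {R9} {R3,R4,R6,R8}
R1–R6 (12): add. Components now {R1,R3,R4,R6,R8} {R9}
R3–R9 (12): add. Components now {R1,R3,R4,R6,R8,R9}
MST edges: R4–R8, R4–R6, R3–R8, R1–R6, R3–R9; total weight 3+5+8+12+12 = 40.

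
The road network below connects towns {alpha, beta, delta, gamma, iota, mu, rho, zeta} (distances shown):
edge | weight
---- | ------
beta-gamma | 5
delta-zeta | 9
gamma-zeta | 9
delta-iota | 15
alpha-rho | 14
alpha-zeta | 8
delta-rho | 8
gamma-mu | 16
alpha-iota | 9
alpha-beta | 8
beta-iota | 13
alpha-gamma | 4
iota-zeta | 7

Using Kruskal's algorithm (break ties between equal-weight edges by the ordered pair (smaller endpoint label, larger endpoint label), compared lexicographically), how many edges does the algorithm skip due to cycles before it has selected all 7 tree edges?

Kruskal's algorithm — process edges by increasing weight (ties by edge label):
alpha-gamma (4): add — endpoints in different components.
beta-gamma (5): add — endpoints in different components.
iota-zeta (7): add — endpoints in different components.
alpha-beta (8): skip — beta and alpha already connected.
alpha-zeta (8): add — endpoints in different components.
delta-rho (8): add — endpoints in different components.
alpha-iota (9): skip — alpha and iota already connected.
delta-zeta (9): add — endpoints in different components.
gamma-zeta (9): skip — gamma and zeta already connected.
beta-iota (13): skip — beta and iota already connected.
alpha-rho (14): skip — rho and alpha already connected.
delta-iota (15): skip — delta and iota already connected.
gamma-mu (16): add — endpoints in different components.
Edges rejected before the tree was complete: 6.

6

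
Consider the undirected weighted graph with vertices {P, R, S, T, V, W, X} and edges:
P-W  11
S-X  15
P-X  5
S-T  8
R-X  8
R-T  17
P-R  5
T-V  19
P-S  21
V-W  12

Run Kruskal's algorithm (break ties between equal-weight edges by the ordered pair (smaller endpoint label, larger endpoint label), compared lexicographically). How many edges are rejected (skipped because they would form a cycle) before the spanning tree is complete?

Sort edges by weight, then run Kruskal:
P-R (5): add. Components now {W} {T} {S} {P,R} {V} {X}
P-X (5): add. Components now {W} {T} {S} {P,R,X} {V}
R-X (8): skip — R and X already connected.
S-T (8): add. Components now {W} {S,T} {P,R,X} {V}
P-W (11): add. Components now {P,R,W,X} {S,T} {V}
V-W (12): add. Components now {P,R,V,W,X} {S,T}
S-X (15): add. Components now {P,R,S,T,V,W,X}
Edges rejected before the tree was complete: 1.

1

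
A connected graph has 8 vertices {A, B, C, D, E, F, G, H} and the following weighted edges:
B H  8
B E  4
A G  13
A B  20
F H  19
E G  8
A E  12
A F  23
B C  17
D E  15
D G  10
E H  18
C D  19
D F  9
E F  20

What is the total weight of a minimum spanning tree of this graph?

68

Kruskal's algorithm — process edges by increasing weight (ties by edge label):
B E (4): add — endpoints in different components.
B H (8): add — endpoints in different components.
E G (8): add — endpoints in different components.
D F (9): add — endpoints in different components.
D G (10): add — endpoints in different components.
A E (12): add — endpoints in different components.
A G (13): skip — A and G already connected.
D E (15): skip — D and E already connected.
B C (17): add — endpoints in different components.
MST edges: B E, B H, E G, D F, D G, A E, B C; total weight 4+8+8+9+10+12+17 = 68.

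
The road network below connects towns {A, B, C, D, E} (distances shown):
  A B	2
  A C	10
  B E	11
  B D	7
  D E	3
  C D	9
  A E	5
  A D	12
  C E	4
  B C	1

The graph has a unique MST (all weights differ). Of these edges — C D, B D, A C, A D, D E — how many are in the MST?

Kruskal: consider edges lightest-first.
B C (1): add — endpoints in different components.
A B (2): add — endpoints in different components.
D E (3): add — endpoints in different components.
C E (4): add — endpoints in different components.
MST edge set: {B C, A B, D E, C E}.
Of the listed edges, {D E} are in the MST → 1.

1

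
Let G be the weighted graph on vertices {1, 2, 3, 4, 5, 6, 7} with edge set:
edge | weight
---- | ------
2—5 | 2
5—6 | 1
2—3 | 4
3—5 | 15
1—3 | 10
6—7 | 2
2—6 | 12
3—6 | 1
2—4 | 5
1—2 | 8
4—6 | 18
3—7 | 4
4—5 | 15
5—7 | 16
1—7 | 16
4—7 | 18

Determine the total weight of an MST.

19

Sort edges by weight, then run Kruskal:
3—6 (1): add — endpoints in different components.
5—6 (1): add — endpoints in different components.
2—5 (2): add — endpoints in different components.
6—7 (2): add — endpoints in different components.
2—3 (4): skip — 2 and 3 already connected.
3—7 (4): skip — 3 and 7 already connected.
2—4 (5): add — endpoints in different components.
1—2 (8): add — endpoints in different components.
MST edges: 3—6, 5—6, 2—5, 6—7, 2—4, 1—2; total weight 1+1+2+2+5+8 = 19.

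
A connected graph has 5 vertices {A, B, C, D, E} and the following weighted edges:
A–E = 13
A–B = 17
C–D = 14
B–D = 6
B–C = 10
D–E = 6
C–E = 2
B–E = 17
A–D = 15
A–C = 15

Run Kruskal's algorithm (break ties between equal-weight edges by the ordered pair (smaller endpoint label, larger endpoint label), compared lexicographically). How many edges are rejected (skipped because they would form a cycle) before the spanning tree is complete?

Kruskal's algorithm — process edges by increasing weight (ties by edge label):
C–E (2): add. Components now {A} {B} {C,E} {D}
B–D (6): add. Components now {A} {B,D} {C,E}
D–E (6): add. Components now {A} {B,C,D,E}
B–C (10): skip — B and C already connected.
A–E (13): add. Components now {A,B,C,D,E}
Edges rejected before the tree was complete: 1.

1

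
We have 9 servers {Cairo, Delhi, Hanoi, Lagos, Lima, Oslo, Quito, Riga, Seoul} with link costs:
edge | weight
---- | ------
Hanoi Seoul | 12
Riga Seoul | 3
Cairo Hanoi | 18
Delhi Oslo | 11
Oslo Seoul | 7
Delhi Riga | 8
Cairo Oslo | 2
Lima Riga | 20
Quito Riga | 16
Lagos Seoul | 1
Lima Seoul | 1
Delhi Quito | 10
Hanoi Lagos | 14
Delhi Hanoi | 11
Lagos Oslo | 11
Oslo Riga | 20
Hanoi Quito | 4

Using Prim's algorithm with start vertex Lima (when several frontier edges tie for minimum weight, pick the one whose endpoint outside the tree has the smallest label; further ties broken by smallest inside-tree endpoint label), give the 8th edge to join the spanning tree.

Hanoi-Quito

Prim's algorithm from Lima:
Step 1: cheapest edge leaving the tree is Lima Seoul (1); add Seoul.
Step 2: cheapest edge leaving the tree is Lagos Seoul (1); add Lagos.
Step 3: cheapest edge leaving the tree is Riga Seoul (3); add Riga.
Step 4: cheapest edge leaving the tree is Oslo Seoul (7); add Oslo.
Step 5: cheapest edge leaving the tree is Cairo Oslo (2); add Cairo.
Step 6: cheapest edge leaving the tree is Delhi Riga (8); add Delhi.
Step 7: cheapest edge leaving the tree is Delhi Quito (10); add Quito.
Step 8: cheapest edge leaving the tree is Hanoi Quito (4); add Hanoi.
The 8th edge added is Hanoi Quito.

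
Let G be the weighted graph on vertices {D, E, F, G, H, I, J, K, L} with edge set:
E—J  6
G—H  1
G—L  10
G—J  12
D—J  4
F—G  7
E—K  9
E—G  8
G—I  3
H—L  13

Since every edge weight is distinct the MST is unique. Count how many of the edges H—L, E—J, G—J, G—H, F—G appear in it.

3

Kruskal: consider edges lightest-first.
G—H (1): add — endpoints in different components.
G—I (3): add — endpoints in different components.
D—J (4): add — endpoints in different components.
E—J (6): add — endpoints in different components.
F—G (7): add — endpoints in different components.
E—G (8): add — endpoints in different components.
E—K (9): add — endpoints in different components.
G—L (10): add — endpoints in different components.
MST edge set: {G—H, G—I, D—J, E—J, F—G, E—G, E—K, G—L}.
Of the listed edges, {E—J, G—H, F—G} are in the MST → 3.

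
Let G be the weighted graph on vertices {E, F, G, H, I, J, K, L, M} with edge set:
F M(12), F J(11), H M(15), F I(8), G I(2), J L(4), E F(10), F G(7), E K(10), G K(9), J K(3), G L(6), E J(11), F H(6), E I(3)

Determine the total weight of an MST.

Sort edges by weight, then run Kruskal:
G I (2): add — endpoints in different components.
E I (3): add — endpoints in different components.
J K (3): add — endpoints in different components.
J L (4): add — endpoints in different components.
F H (6): add — endpoints in different components.
G L (6): add — endpoints in different components.
F G (7): add — endpoints in different components.
F I (8): skip — F and I already connected.
G K (9): skip — G and K already connected.
E F (10): skip — E and F already connected.
E K (10): skip — E and K already connected.
E J (11): skip — E and J already connected.
F J (11): skip — F and J already connected.
F M (12): add — endpoints in different components.
MST edges: G I, E I, J K, J L, F H, G L, F G, F M; total weight 2+3+3+4+6+6+7+12 = 43.

43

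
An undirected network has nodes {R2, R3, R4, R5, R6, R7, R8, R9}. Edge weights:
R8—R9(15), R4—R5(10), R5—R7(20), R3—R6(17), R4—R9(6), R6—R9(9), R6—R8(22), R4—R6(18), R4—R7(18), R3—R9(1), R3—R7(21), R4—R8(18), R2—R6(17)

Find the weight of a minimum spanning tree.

Prim, starting at R8.
Step 1: frontier [R8—R9 15, R4—R8 18, R6—R8 22] → take R8—R9 (15); add R9.
Step 2: frontier [R4—R8 18, R6—R8 22, R3—R9 1, R4—R9 6, R6—R9 9] → take R3—R9 (1); add R3.
Step 3: frontier [R3—R6 17, R3—R7 21, R4—R8 18, R6—R8 22, R4—R9 6, R6—R9 9] → take R4—R9 (6); add R4.
Step 4: frontier [R3—R6 17, R3—R7 21, R4—R5 10, R4—R6 18, R4—R7 18, R6—R8 22, R6—R9 9] → take R6—R9 (9); add R6.
Step 5: frontier [R3—R7 21, R4—R5 10, R4—R7 18, R2—R6 17] → take R4—R5 (10); add R5.
Step 6: frontier [R3—R7 21, R4—R7 18, R5—R7 20, R2—R6 17] → take R2—R6 (17); add R2.
Step 7: frontier [R3—R7 21, R4—R7 18, R5—R7 20] → take R4—R7 (18); add R7.
MST edges: R8—R9, R3—R9, R4—R9, R6—R9, R4—R5, R2—R6, R4—R7; total weight 15+1+6+9+10+17+18 = 76.

76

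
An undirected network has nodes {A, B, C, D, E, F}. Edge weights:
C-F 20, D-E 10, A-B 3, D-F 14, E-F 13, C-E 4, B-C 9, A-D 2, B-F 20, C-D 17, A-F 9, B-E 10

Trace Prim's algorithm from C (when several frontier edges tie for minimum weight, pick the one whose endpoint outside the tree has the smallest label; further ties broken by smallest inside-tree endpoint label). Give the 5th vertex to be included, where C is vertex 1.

D

Prim, starting at C.
Step 1: cheapest edge leaving the tree is C-E (4); add E.
Step 2: cheapest edge leaving the tree is B-C (9); add B.
Step 3: cheapest edge leaving the tree is A-B (3); add A.
Step 4: cheapest edge leaving the tree is A-D (2); add D.
Step 5: cheapest edge leaving the tree is A-F (9); add F.
Vertex order: C, E, B, A, D, F. The 5th vertex is D.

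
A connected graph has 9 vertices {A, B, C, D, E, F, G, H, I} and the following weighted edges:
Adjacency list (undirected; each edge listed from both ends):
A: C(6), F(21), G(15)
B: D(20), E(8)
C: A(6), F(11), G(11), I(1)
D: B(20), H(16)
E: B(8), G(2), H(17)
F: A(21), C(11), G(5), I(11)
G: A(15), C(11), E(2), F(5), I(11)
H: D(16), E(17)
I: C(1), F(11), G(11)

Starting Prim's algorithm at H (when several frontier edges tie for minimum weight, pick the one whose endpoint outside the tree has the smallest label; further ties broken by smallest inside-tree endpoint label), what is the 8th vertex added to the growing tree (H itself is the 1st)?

Grow the tree from H using Prim:
Step 1: frontier [D—H 16, E—H 17] → take D—H (16); add D.
Step 2: frontier [B—D 20, E—H 17] → take E—H (17); add E.
Step 3: frontier [B—D 20, E—G 2, B—E 8] → take E—G (2); add G.
Step 4: frontier [B—D 20, B—E 8, F—G 5, C—G 11, G—I 11, A—G 15] → take F—G (5); add F.
Step 5: frontier [B—D 20, B—E 8, C—F 11, F—I 11, A—F 21, C—G 11, G—I 11, A—G 15] → take B—E (8); add B.
Step 6: frontier [C—F 11, F—I 11, A—F 21, C—G 11, G—I 11, A—G 15] → take C—F (11); add C.
Step 7: frontier [C—I 1, A—C 6, F—I 11, A—F 21, G—I 11, A—G 15] → take C—I (1); add I.
Step 8: frontier [A—C 6, A—F 21, A—G 15] → take A—C (6); add A.
Vertex order: H, D, E, G, F, B, C, I, A. The 8th vertex is I.

I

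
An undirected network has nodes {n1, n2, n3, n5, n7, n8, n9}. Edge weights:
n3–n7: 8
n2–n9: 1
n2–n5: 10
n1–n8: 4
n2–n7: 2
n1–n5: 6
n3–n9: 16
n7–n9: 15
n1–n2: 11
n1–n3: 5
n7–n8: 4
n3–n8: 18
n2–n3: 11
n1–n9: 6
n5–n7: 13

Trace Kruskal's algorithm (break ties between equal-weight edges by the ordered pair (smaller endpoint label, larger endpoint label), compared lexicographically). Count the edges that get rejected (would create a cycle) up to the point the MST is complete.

Sort edges by weight, then run Kruskal:
n2–n9 (1): add — endpoints in different components.
n2–n7 (2): add — endpoints in different components.
n1–n8 (4): add — endpoints in different components.
n7–n8 (4): add — endpoints in different components.
n1–n3 (5): add — endpoints in different components.
n1–n5 (6): add — endpoints in different components.
Edges rejected before the tree was complete: 0.

0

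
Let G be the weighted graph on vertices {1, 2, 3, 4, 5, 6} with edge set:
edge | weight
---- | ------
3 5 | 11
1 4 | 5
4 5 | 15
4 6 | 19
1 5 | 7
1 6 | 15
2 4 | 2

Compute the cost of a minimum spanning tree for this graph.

Prim's algorithm from 1:
Step 1: frontier [1 4 5, 1 5 7, 1 6 15] → take 1 4 (5); add 4.
Step 2: frontier [1 5 7, 1 6 15, 2 4 2, 4 5 15, 4 6 19] → take 2 4 (2); add 2.
Step 3: frontier [1 5 7, 1 6 15, 4 5 15, 4 6 19] → take 1 5 (7); add 5.
Step 4: frontier [1 6 15, 4 6 19, 3 5 11] → take 3 5 (11); add 3.
Step 5: frontier [1 6 15, 4 6 19] → take 1 6 (15); add 6.
MST edges: 1 4, 2 4, 1 5, 3 5, 1 6; total weight 5+2+7+11+15 = 40.

40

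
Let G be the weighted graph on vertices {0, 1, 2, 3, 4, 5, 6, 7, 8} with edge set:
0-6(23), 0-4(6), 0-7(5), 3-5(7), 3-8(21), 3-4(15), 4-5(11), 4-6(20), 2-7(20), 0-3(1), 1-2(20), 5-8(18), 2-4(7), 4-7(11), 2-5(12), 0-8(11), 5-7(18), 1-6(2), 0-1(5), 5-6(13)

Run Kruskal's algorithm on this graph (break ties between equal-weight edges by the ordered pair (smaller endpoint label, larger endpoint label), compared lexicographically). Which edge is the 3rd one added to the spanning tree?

0-1

Kruskal: consider edges lightest-first.
0-3 (1): add — endpoints in different components.
1-6 (2): add — endpoints in different components.
0-1 (5): add — endpoints in different components.
0-7 (5): add — endpoints in different components.
0-4 (6): add — endpoints in different components.
2-4 (7): add — endpoints in different components.
3-5 (7): add — endpoints in different components.
0-8 (11): add — endpoints in different components.
The 3rd edge added is 0-1.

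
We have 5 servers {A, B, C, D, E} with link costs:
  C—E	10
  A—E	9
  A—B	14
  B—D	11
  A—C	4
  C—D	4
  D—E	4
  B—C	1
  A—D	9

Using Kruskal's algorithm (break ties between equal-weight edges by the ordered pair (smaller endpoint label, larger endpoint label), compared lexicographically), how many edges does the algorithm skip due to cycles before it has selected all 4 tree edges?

Sort edges by weight, then run Kruskal:
B—C (1): add. Components now {A} {B,C} {D} {E}
A—C (4): add. Components now {A,B,C} {D} {E}
C—D (4): add. Components now {A,B,C,D} {E}
D—E (4): add. Components now {A,B,C,D,E}
Edges rejected before the tree was complete: 0.

0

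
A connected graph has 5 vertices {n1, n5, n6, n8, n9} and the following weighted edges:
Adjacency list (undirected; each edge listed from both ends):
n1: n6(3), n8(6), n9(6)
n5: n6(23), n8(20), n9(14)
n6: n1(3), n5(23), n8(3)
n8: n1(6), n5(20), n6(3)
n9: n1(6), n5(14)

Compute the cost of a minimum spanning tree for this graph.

26

Prim, starting at n6.
Step 1: frontier [n1–n6 3, n6–n8 3, n5–n6 23] → take n1–n6 (3); add n1.
Step 2: frontier [n1–n8 6, n1–n9 6, n6–n8 3, n5–n6 23] → take n6–n8 (3); add n8.
Step 3: frontier [n1–n9 6, n5–n6 23, n5–n8 20] → take n1–n9 (6); add n9.
Step 4: frontier [n5–n6 23, n5–n8 20, n5–n9 14] → take n5–n9 (14); add n5.
MST edges: n1–n6, n6–n8, n1–n9, n5–n9; total weight 3+3+6+14 = 26.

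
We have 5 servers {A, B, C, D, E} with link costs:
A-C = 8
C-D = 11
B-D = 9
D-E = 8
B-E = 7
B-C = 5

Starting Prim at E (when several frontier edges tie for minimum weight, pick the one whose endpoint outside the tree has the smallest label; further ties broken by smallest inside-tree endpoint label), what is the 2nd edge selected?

Grow the tree from E using Prim:
Step 1: cheapest edge leaving the tree is B-E (7); add B.
Step 2: cheapest edge leaving the tree is B-C (5); add C.
Step 3: cheapest edge leaving the tree is A-C (8); add A.
Step 4: cheapest edge leaving the tree is D-E (8); add D.
The 2nd edge added is B-C.

B-C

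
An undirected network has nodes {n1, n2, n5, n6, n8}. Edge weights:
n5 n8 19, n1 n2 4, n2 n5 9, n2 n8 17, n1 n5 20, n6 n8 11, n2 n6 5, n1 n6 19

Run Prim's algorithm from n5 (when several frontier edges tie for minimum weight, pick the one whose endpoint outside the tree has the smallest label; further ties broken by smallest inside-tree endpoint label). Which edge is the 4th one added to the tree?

n6-n8

Prim's algorithm from n5:
Step 1: frontier [n2 n5 9, n5 n8 19, n1 n5 20] → take n2 n5 (9); add n2.
Step 2: frontier [n1 n2 4, n2 n6 5, n2 n8 17, n5 n8 19, n1 n5 20] → take n1 n2 (4); add n1.
Step 3: frontier [n1 n6 19, n2 n6 5, n2 n8 17, n5 n8 19] → take n2 n6 (5); add n6.
Step 4: frontier [n2 n8 17, n5 n8 19, n6 n8 11] → take n6 n8 (11); add n8.
The 4th edge added is n6 n8.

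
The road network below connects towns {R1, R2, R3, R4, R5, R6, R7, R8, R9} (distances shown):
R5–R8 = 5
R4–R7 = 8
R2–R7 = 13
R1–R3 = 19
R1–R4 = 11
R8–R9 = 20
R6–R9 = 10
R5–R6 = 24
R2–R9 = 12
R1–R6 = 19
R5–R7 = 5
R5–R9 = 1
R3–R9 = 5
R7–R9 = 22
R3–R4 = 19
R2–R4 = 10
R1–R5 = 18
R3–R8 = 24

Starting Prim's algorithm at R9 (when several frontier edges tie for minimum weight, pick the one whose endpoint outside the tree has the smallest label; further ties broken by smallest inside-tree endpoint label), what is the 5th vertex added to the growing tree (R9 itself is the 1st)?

Prim, starting at R9.
Step 1: cheapest edge leaving the tree is R5–R9 (1); add R5.
Step 2: cheapest edge leaving the tree is R3–R9 (5); add R3.
Step 3: cheapest edge leaving the tree is R5–R7 (5); add R7.
Step 4: cheapest edge leaving the tree is R5–R8 (5); add R8.
Step 5: cheapest edge leaving the tree is R4–R7 (8); add R4.
Step 6: cheapest edge leaving the tree is R2–R4 (10); add R2.
Step 7: cheapest edge leaving the tree is R6–R9 (10); add R6.
Step 8: cheapest edge leaving the tree is R1–R4 (11); add R1.
Vertex order: R9, R5, R3, R7, R8, R4, R2, R6, R1. The 5th vertex is R8.

R8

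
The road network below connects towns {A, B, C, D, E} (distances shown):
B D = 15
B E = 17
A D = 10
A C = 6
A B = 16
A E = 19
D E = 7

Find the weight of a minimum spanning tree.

Grow the tree from E using Prim:
Step 1: frontier [D E 7, B E 17, A E 19] → take D E (7); add D.
Step 2: frontier [A D 10, B D 15, B E 17, A E 19] → take A D (10); add A.
Step 3: frontier [A C 6, A B 16, B D 15, B E 17] → take A C (6); add C.
Step 4: frontier [A B 16, B D 15, B E 17] → take B D (15); add B.
MST edges: D E, A D, A C, B D; total weight 7+10+6+15 = 38.

38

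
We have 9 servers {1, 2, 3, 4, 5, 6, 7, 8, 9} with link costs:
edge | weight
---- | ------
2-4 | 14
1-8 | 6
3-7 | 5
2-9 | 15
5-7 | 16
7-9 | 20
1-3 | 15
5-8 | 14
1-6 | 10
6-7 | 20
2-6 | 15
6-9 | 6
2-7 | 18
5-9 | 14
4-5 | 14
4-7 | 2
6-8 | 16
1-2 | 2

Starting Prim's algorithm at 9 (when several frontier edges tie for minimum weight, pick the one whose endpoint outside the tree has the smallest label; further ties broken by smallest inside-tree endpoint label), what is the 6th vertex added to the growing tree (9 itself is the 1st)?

4

Prim, starting at 9.
Step 1: cheapest edge leaving the tree is 6-9 (6); add 6.
Step 2: cheapest edge leaving the tree is 1-6 (10); add 1.
Step 3: cheapest edge leaving the tree is 1-2 (2); add 2.
Step 4: cheapest edge leaving the tree is 1-8 (6); add 8.
Step 5: cheapest edge leaving the tree is 2-4 (14); add 4.
Step 6: cheapest edge leaving the tree is 4-7 (2); add 7.
Step 7: cheapest edge leaving the tree is 3-7 (5); add 3.
Step 8: cheapest edge leaving the tree is 4-5 (14); add 5.
Vertex order: 9, 6, 1, 2, 8, 4, 7, 3, 5. The 6th vertex is 4.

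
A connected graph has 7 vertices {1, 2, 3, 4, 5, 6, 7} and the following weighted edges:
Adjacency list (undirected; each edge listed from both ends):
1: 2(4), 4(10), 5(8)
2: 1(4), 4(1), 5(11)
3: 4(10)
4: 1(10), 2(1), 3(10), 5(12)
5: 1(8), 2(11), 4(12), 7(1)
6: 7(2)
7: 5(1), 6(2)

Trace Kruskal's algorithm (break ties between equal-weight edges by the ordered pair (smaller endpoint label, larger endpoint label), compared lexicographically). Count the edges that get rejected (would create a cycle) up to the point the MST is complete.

Sort edges by weight, then run Kruskal:
2–4 (1): add. Components now {1} {2,4} {3} {5} {6} {7}
5–7 (1): add. Components now {1} {2,4} {3} {5,7} {6}
6–7 (2): add. Components now {1} {2,4} {3} {5,6,7}
1–2 (4): add. Components now {1,2,4} {3} {5,6,7}
1–5 (8): add. Components now {1,2,4,5,6,7} {3}
1–4 (10): skip — 1 and 4 already connected.
3–4 (10): add. Components now {1,2,3,4,5,6,7}
Edges rejected before the tree was complete: 1.

1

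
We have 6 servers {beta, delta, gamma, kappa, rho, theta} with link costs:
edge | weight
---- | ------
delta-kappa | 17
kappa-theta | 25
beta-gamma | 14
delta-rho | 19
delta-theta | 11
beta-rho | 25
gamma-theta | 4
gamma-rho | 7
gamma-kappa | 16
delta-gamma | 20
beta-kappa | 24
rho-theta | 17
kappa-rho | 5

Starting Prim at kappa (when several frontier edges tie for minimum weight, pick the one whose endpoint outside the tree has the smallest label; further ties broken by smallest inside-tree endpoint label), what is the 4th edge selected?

Prim's algorithm from kappa:
Step 1: cheapest edge leaving the tree is kappa-rho (5); add rho.
Step 2: cheapest edge leaving the tree is gamma-rho (7); add gamma.
Step 3: cheapest edge leaving the tree is gamma-theta (4); add theta.
Step 4: cheapest edge leaving the tree is delta-theta (11); add delta.
Step 5: cheapest edge leaving the tree is beta-gamma (14); add beta.
The 4th edge added is delta-theta.

delta-theta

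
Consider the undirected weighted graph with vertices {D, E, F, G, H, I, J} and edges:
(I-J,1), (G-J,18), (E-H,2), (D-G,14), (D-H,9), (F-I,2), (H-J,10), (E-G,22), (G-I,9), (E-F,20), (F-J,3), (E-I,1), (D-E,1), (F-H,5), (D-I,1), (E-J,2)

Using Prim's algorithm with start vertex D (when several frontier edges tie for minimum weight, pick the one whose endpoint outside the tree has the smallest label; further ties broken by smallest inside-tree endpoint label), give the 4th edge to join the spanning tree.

F-I

Prim, starting at D.
Step 1: cheapest edge leaving the tree is D-E (1); add E.
Step 2: cheapest edge leaving the tree is D-I (1); add I.
Step 3: cheapest edge leaving the tree is I-J (1); add J.
Step 4: cheapest edge leaving the tree is F-I (2); add F.
Step 5: cheapest edge leaving the tree is E-H (2); add H.
Step 6: cheapest edge leaving the tree is G-I (9); add G.
The 4th edge added is F-I.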